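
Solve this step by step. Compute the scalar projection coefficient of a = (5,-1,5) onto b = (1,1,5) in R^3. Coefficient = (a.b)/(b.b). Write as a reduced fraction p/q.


Projection coefficient = (a . b) / (b . b)
a . b = 5*1 + (-1)*1 + 5*5
= 5 + (-1) + 25 = 29
b . b = 1^2 + 1^2 + 5^2
= 1 + 1 + 25 = 27
Coefficient = 29/27
In lowest terms: 29/27


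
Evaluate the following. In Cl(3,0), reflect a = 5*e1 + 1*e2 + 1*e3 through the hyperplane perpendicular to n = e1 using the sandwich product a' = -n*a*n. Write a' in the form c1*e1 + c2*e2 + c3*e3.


Reflection formula: a' = -n*a*n, with n = e1 (unit vector, n^2 = 1).
For reflection through hyperplane perp to e1:
The component along e1 flips sign, others stay.
a = (5, 1, 1)
a' = (-5, 1, 1)
a' = -5*e1 + 1*e2 + 1*e3


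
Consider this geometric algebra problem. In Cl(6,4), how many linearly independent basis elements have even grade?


Even subalgebra dimension = 2^(n-1)
n = 6 + 4 = 10
2^(10 - 1) = 2^9 = 512
Verification: sum of C(10,k) for even k = 1 + 45 + 210 + 210 + 45 + 1 = 512
Result = 512


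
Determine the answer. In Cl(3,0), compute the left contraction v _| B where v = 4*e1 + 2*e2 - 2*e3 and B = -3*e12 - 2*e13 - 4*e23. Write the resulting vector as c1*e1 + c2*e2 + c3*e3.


Left contraction v _| B = <vB>_1 (grade-1 part of the geometric product vB).
Using e1_|e12 = e2, e2_|e12 = -e1, e1_|e13 = e3, e3_|e13 = -e1, e2_|e23 = e3, e3_|e23 = -e2:
e1 coeff: -v2*b12 - v3*b13 = -(2)*(-3) - (-2)*(-2) = 2
e2 coeff: v1*b12 - v3*b23 = (4)*(-3) - (-2)*(-4) = -20
e3 coeff: v1*b13 + v2*b23 = (4)*(-2) + (2)*(-4) = -16
v _| B = 2*e1 - 20*e2 - 16*e3


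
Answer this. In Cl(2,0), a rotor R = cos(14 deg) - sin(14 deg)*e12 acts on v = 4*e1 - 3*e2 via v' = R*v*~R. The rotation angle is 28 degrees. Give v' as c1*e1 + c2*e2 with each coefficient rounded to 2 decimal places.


Rotor R = cos(14deg) - sin(14deg)*e12
Rotation angle theta = 2 * 14 = 28 degrees
v' = R*v*~R rotates v by theta.
cos(28deg) = 0.8829, sin(28deg) = 0.4695
v'_1 = 4*cos(28deg) - (-3)*sin(28deg)
= 4*0.8829 - (-3)*0.4695
= 4.94
v'_2 = 4*sin(28deg) + (-3)*cos(28deg)
= 4*0.4695 + (-3)*0.8829
= -0.77
v' = 4.94*e1 - 0.77*e2


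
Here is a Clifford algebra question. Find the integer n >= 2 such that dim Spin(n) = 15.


dim Spin(n) = dim so(n) = n(n-1)/2.
Solve n(n-1)/2 = 15, i.e. n^2 - n - 30 = 0.
Discriminant = 1 + 8*15 = 121
n = (1 + sqrt(121))/2 = (1 + 11)/2 = 6


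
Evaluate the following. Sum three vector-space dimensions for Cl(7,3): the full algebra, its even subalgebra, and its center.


n = 7 + 3 = 10
Total dim = 2^10 = 1024
Even subalgebra dim = 2^9 = 512
n is even, so center dim = 1
Sum = 1024 + 512 + 1 = 1537


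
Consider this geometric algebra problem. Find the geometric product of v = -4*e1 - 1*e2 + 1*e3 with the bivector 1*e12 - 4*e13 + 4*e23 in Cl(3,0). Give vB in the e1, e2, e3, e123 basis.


vB has grade-1 (vector) and grade-3 (trivector) parts: vB = (v _| B) + (v ^ B).
Vector part <vB>_1:
  e1: -v2*b12 - v3*b13 = -(-1)*(1) - (1)*(-4) = 5
  e2: v1*b12 - v3*b23 = (-4)*(1) - (1)*(4) = -8
  e3: v1*b13 + v2*b23 = (-4)*(-4) + (-1)*(4) = 12
Trivector part <vB>_3:
  e123: v1*b23 - v2*b13 + v3*b12 = (-4)*(4) - (-1)*(-4) + (1)*(1) = -19
vB = 5*e1 - 8*e2 + 12*e3 - 19*e123


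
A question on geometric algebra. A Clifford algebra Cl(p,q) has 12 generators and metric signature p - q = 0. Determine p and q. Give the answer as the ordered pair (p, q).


We need p + q = 12 and p - q = 0.
Adding: 2p = 12 + 0 = 12, so p = 6.
Then q = 12 - 6 = 6.
(p, q) = (6, 6)


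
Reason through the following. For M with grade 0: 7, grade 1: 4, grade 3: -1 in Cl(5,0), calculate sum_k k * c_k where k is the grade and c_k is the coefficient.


Grade-weighted sum = sum of grade_k * coefficient_k
0*7 = 0
1*4 = 4
3*(-1) = -3
Total = 0 + 4 + (-3) = 1


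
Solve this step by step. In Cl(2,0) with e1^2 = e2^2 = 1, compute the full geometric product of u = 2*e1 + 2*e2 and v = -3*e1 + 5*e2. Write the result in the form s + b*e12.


Expand: (2*e1 + 2*e2)(-3*e1 + 5*e2)
= 2*(-3)*e1e1 + 2*5*e1e2 + 2*(-3)*e2e1 + 2*5*e2e2
Using e1^2 = e2^2 = 1, e2e1 = -e1e2:
Scalar part s = 2*(-3) + 2*5 = -6 + 10 = 4
Bivector part b = 2*5 - 2*(-3) = 10 - (-6) = 16
uv = 4 + 16*e12


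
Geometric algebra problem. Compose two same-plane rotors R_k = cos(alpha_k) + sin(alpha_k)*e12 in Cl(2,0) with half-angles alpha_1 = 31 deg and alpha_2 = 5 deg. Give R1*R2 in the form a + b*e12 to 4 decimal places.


Same-plane rotors commute and their half-angles add:
R1*R2 = cos(a1 + a2) + sin(a1 + a2)*e12.
a1 + a2 = 31 + 5 = 36 deg
cos(36 deg) = 0.8090
sin(36 deg) = 0.5878
R1*R2 = 0.8090 + 0.5878*e12


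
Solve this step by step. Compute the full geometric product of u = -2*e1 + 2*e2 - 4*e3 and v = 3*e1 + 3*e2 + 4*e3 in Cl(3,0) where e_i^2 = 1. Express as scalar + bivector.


In Cl(3,0): e_i^2 = 1, e_ie_j = -e_je_i for i != j.
Scalar part = u . v = (-2)*3 + 2*3 + (-4)*4
= -6 + 6 + (-16) = -16
e12 coeff = (-2)*3 - 2*3 = -6 - 6 = -12
e13 coeff = (-2)*4 - (-4)*3 = -8 - (-12) = 4
e23 coeff = 2*4 - (-4)*3 = 8 - (-12) = 20
uv = -16 - 12*e12 + 4*e13 + 20*e23


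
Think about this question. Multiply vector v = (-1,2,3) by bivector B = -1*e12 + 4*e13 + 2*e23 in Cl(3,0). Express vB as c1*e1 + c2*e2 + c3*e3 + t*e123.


vB has grade-1 (vector) and grade-3 (trivector) parts: vB = (v _| B) + (v ^ B).
Vector part <vB>_1:
  e1: -v2*b12 - v3*b13 = -(2)*(-1) - (3)*(4) = -10
  e2: v1*b12 - v3*b23 = (-1)*(-1) - (3)*(2) = -5
  e3: v1*b13 + v2*b23 = (-1)*(4) + (2)*(2) = 0
Trivector part <vB>_3:
  e123: v1*b23 - v2*b13 + v3*b12 = (-1)*(2) - (2)*(4) + (3)*(-1) = -13
vB = -10*e1 - 5*e2 + 0*e3 - 13*e123


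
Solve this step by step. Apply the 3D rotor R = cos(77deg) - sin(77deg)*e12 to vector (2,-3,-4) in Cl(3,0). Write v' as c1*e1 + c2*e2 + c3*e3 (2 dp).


Rotor R = cos(77deg) - sin(77deg)*e12
Rotation angle theta = 2 * 77 = 154 degrees in the e12 plane (e1 -> e2).
The component perpendicular to the plane (e3) is invariant: v'_3 = v3 = -4.00
cos(154deg) = -0.8988, sin(154deg) = 0.4384
v'_1 = v1*cos(theta) - v2*sin(theta) = 2*(-0.8988) - (-3)*0.4384 = -0.48
v'_2 = v1*sin(theta) + v2*cos(theta) = 2*0.4384 + (-3)*(-0.8988) = 3.57
v' = -0.48*e1 + 3.57*e2 - 4.00*e3


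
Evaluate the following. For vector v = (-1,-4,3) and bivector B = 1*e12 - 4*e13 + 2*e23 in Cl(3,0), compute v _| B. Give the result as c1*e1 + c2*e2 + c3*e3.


Left contraction v _| B = <vB>_1 (grade-1 part of the geometric product vB).
Using e1_|e12 = e2, e2_|e12 = -e1, e1_|e13 = e3, e3_|e13 = -e1, e2_|e23 = e3, e3_|e23 = -e2:
e1 coeff: -v2*b12 - v3*b13 = -(-4)*(1) - (3)*(-4) = 16
e2 coeff: v1*b12 - v3*b23 = (-1)*(1) - (3)*(2) = -7
e3 coeff: v1*b13 + v2*b23 = (-1)*(-4) + (-4)*(2) = -4
v _| B = 16*e1 - 7*e2 - 4*e3


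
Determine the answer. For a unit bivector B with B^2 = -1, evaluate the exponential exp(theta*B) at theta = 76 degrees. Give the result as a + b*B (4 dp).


For a unit bivector B with B^2 = -1, the exponential series gives
e^(theta*B) = cos(theta) + sin(theta)*B (the GA analogue of Euler's formula).
theta = 76 degrees = 1.32645 rad
cos(76 deg) = 0.2419
sin(76 deg) = 0.9703
exp(theta*B) = 0.2419 + 0.9703*B


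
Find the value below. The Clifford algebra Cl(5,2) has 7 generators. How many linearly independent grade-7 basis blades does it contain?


Number of grade-k basis blades in Cl(p,q) with n = p + q is C(n, k).
n = 5 + 2 = 7
C(7, 7) = 7! / (7! * 0!)
= 5040 / (5040 * 1)
= 1


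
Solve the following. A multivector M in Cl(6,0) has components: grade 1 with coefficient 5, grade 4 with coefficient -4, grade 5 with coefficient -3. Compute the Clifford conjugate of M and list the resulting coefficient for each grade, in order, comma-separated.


Clifford conjugate sign for grade k: (-1)^(k(k+1)/2)
Grade 1: (-1)^(1*2/2) = (-1)^1 = -1, coeff 5 -> -5
Grade 4: (-1)^(4*5/2) = (-1)^10 = 1, coeff -4 -> -4
Grade 5: (-1)^(5*6/2) = (-1)^15 = -1, coeff -3 -> 3
Conjugated coefficients: -5, -4, 3


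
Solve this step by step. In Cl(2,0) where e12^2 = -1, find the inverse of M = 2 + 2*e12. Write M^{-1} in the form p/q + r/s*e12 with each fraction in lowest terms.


M = 2 + 2*e12, where e12^2 = -1.
Since M commutes with its reverse ~M = a - b*e12, M * ~M = a^2 - b^2*e12^2 = a^2 + b^2.
So M^{-1} = ~M / (a^2 + b^2) = (a - b*e12)/(a^2 + b^2).
a^2 + b^2 = 4 + 4 = 8
Scalar part = 2/8 = 1/4
Bivector coeff = -2/8 = -1/4
M^{-1} = 1/4 - 1/4*e12


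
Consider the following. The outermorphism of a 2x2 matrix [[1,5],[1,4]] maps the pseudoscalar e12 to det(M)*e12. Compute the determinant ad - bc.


The outermorphism of a linear map f sends e1^e2 to f(e1)^f(e2).
f(e1) = 1*e1 + 1*e2
f(e2) = 5*e1 + 4*e2
f(e1) ^ f(e2) = (1*e1 + 1*e2) ^ (5*e1 + 4*e2)
= 1*4*e12 + 1*5*e21
= (4 - 5)*e12
= -1*e12
Coefficient = -1


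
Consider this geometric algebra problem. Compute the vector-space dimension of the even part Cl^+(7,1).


Even subalgebra dimension = 2^(n-1)
n = 7 + 1 = 8
2^(8 - 1) = 2^7 = 128
Verification: sum of C(8,k) for even k = 1 + 28 + 70 + 28 + 1 = 128
Result = 128


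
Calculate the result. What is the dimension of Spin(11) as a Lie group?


Spin(n) double-covers SO(n); both have Lie algebra so(n) of dimension n(n-1)/2.
n = 11
n(n-1) = 11 * 10 = 110
dim Spin(11) = 110/2 = 55


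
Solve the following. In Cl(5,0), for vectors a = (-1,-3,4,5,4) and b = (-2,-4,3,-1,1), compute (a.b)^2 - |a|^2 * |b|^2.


a . b = (-1)*(-2) + (-3)*(-4) + 4*3 + 5*(-1) + 4*1
= 2 + 12 + 12 + (-5) + 4 = 25
|a|^2 = (-1)^2 + (-3)^2 + 4^2 + 5^2 + 4^2 = 67
|b|^2 = (-2)^2 + (-4)^2 + 3^2 + (-1)^2 + 1^2 = 31
(a.b)^2 = 25^2 = 625
|a|^2 * |b|^2 = 67 * 31 = 2077
Result = 625 - 2077 = -1452


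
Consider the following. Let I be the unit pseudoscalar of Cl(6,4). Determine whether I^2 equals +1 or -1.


The pseudoscalar I = e1...e_n (product of all n generators) of Cl(p,q) satisfies I^2 = (-1)^(q + n(n-1)/2).
p = 6, q = 4, n = p + q = 10
n(n-1)/2 = 10 * 9 / 2 = 45
Exponent = q + n(n-1)/2 = 4 + 45 = 49
I^2 = (-1)^49 = -1


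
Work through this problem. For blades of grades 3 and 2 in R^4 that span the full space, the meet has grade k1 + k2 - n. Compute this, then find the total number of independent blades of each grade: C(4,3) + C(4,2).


Meet grade = grade(A) + grade(B) - n
= 3 + 2 - 4 = 1
C(4,3) = 4
C(4,2) = 6
dim_A + dim_B = 4 + 6 = 10


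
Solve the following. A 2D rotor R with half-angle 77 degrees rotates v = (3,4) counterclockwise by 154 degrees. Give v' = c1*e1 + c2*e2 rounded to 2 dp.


Rotor R = cos(77deg) - sin(77deg)*e12
Rotation angle theta = 2 * 77 = 154 degrees
v' = R*v*~R rotates v by theta.
cos(154deg) = -0.8988, sin(154deg) = 0.4384
v'_1 = 3*cos(154deg) - 4*sin(154deg)
= 3*(-0.8988) - 4*0.4384
= -4.45
v'_2 = 3*sin(154deg) + 4*cos(154deg)
= 3*0.4384 + 4*(-0.8988)
= -2.28
v' = -4.45*e1 - 2.28*e2


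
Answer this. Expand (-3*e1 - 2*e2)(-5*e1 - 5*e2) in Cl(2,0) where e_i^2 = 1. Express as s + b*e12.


Expand: (-3*e1 - 2*e2)(-5*e1 - 5*e2)
= (-3)*(-5)*e1e1 + (-3)*(-5)*e1e2 + (-2)*(-5)*e2e1 + (-2)*(-5)*e2e2
Using e1^2 = e2^2 = 1, e2e1 = -e1e2:
Scalar part s = (-3)*(-5) + (-2)*(-5) = 15 + 10 = 25
Bivector part b = (-3)*(-5) - (-2)*(-5) = 15 - 10 = 5
uv = 25 + 5*e12


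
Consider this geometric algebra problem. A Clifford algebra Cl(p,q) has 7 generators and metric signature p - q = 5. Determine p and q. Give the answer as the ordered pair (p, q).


We need p + q = 7 and p - q = 5.
Adding: 2p = 7 + 5 = 12, so p = 6.
Then q = 7 - 6 = 1.
(p, q) = (6, 1)


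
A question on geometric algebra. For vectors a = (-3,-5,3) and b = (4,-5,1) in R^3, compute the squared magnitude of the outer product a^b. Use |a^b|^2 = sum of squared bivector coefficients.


a wedge b = (a1*b2 - a2*b1)*e12 + (a1*b3 - a3*b1)*e13 + (a2*b3 - a3*b2)*e23
e12 coeff: (-3)*(-5) - (-5)*4 = 15 - (-20) = 35
e13 coeff: (-3)*1 - 3*4 = -3 - 12 = -15
e23 coeff: (-5)*1 - 3*(-5) = -5 - (-15) = 10
|a wedge b|^2 = 35^2 + (-15)^2 + 10^2
= 1225 + 225 + 100
= 1550


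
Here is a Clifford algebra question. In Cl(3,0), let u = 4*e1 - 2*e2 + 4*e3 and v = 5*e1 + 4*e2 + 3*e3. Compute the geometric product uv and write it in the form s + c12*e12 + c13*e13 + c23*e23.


In Cl(3,0): e_i^2 = 1, e_ie_j = -e_je_i for i != j.
Scalar part = u . v = 4*5 + (-2)*4 + 4*3
= 20 + (-8) + 12 = 24
e12 coeff = 4*4 - (-2)*5 = 16 - (-10) = 26
e13 coeff = 4*3 - 4*5 = 12 - 20 = -8
e23 coeff = (-2)*3 - 4*4 = -6 - 16 = -22
uv = 24 + 26*e12 - 8*e13 - 22*e23


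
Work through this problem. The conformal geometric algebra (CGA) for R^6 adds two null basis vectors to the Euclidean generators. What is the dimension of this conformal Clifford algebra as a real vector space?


The conformal model of R^6 uses Cl(7,1): the 6 Euclidean generators plus two extra orthogonal generators e+ (e+^2 = +1) and e- (e-^2 = -1), from which the null vectors e0, einf are built.
Number of generators m = 6 + 2 = 8.
dim Cl(p,q) = 2^m = 2^8 = 256


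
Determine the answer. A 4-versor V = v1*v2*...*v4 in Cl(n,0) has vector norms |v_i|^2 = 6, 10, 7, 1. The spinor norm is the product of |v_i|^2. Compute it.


Spinor norm N(V) = |v1|^2 * |v2|^2 * ... * |v4|^2
= 6 * 10 * 7 * 1
Running product: 6, 60, 420, 420
N(V) = 420


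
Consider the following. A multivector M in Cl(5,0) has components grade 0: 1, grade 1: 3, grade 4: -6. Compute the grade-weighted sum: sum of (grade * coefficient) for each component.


Grade-weighted sum = sum of grade_k * coefficient_k
0*1 = 0
1*3 = 3
4*(-6) = -24
Total = 0 + 3 + (-24) = -21


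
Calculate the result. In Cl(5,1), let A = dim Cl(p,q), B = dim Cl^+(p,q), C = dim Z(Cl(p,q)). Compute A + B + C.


n = 5 + 1 = 6
Total dim = 2^6 = 64
Even subalgebra dim = 2^5 = 32
n is even, so center dim = 1
Sum = 64 + 32 + 1 = 97


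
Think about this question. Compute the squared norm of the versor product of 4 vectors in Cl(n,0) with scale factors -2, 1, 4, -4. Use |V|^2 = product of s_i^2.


Each vector v_i has |v_i|^2 = s_i^2
Squared scales: (-2)^2 = 4, 1^2 = 1, 4^2 = 16, (-4)^2 = 16
|V|^2 = 4 * 1 * 16 * 16
= 1024


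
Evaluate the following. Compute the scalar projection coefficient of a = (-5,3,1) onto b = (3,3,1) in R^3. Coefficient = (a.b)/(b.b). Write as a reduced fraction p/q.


Projection coefficient = (a . b) / (b . b)
a . b = (-5)*3 + 3*3 + 1*1
= -15 + 9 + 1 = -5
b . b = 3^2 + 3^2 + 1^2
= 9 + 9 + 1 = 19
Coefficient = -5/19
In lowest terms: -5/19


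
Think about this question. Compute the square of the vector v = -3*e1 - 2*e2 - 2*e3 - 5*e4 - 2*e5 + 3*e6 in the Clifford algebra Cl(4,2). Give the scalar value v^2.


v^2 = sum of c_i^2 * e_i^2
Positive signature terms (e_i^2 = +1): (-3)^2 + (-2)^2 + (-2)^2 + (-5)^2 = 42
Negative signature terms (e_j^2 = -1): (-2)^2 + 3^2 = 13
v^2 = 42 - 13 = 29


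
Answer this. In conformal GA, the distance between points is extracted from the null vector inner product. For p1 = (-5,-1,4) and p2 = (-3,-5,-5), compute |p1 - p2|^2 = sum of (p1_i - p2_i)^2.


p1 - p2 = (-2, 4, 9)
|p1 - p2|^2 = (-2)^2 + 4^2 + 9^2
= 4 + 16 + 81
= 101


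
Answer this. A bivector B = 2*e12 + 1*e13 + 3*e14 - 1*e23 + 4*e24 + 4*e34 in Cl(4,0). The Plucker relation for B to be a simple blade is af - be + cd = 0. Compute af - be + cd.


Plucker relation: af - be + cd
a*f = 2*4 = 8
b*e = 1*4 = 4
c*d = 3*(-1) = -3
af - be + cd = 8 - 4 + (-3)
= 1


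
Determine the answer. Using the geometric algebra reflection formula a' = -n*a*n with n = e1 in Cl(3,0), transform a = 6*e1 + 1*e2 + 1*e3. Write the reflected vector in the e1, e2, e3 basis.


Reflection formula: a' = -n*a*n, with n = e1 (unit vector, n^2 = 1).
For reflection through hyperplane perp to e1:
The component along e1 flips sign, others stay.
a = (6, 1, 1)
a' = (-6, 1, 1)
a' = -6*e1 + 1*e2 + 1*e3


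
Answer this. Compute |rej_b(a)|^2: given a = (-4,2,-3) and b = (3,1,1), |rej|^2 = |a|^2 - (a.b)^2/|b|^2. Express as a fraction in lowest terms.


|a|^2 = (-4)^2 + 2^2 + (-3)^2 = 29
|b|^2 = 3^2 + 1^2 + 1^2 = 11
a . b = (-4)*3 + 2*1 + (-3)*1 = -13
(a.b)^2 = (-13)^2 = 169
|rej|^2 = 29 - 169/11
= (319 - 169)/11
= 150/11
In lowest terms: 150/11


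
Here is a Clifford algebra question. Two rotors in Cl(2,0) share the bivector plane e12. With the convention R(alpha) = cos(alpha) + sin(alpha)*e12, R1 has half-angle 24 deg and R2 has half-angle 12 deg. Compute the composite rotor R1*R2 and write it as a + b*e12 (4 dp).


Same-plane rotors commute and their half-angles add:
R1*R2 = cos(a1 + a2) + sin(a1 + a2)*e12.
a1 + a2 = 24 + 12 = 36 deg
cos(36 deg) = 0.8090
sin(36 deg) = 0.5878
R1*R2 = 0.8090 + 0.5878*e12


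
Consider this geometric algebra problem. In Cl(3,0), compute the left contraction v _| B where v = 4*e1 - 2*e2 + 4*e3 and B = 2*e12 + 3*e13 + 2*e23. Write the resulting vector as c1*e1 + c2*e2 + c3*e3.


Left contraction v _| B = <vB>_1 (grade-1 part of the geometric product vB).
Using e1_|e12 = e2, e2_|e12 = -e1, e1_|e13 = e3, e3_|e13 = -e1, e2_|e23 = e3, e3_|e23 = -e2:
e1 coeff: -v2*b12 - v3*b13 = -(-2)*(2) - (4)*(3) = -8
e2 coeff: v1*b12 - v3*b23 = (4)*(2) - (4)*(2) = 0
e3 coeff: v1*b13 + v2*b23 = (4)*(3) + (-2)*(2) = 8
v _| B = -8*e1 + 0*e2 + 8*e3


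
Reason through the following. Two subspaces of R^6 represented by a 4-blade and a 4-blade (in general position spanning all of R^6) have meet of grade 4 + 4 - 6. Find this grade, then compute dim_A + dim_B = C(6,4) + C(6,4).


Meet grade = grade(A) + grade(B) - n
= 4 + 4 - 6 = 2
C(6,4) = 15
C(6,4) = 15
dim_A + dim_B = 15 + 15 = 30


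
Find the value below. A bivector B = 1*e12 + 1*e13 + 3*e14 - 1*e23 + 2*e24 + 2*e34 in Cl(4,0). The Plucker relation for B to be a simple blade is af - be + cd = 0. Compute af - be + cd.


Plucker relation: af - be + cd
a*f = 1*2 = 2
b*e = 1*2 = 2
c*d = 3*(-1) = -3
af - be + cd = 2 - 2 + (-3)
= -3


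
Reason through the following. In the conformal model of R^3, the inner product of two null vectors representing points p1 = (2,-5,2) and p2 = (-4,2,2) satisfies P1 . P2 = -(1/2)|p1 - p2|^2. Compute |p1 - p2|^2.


p1 - p2 = (6, -7, 0)
|p1 - p2|^2 = 6^2 + (-7)^2 + 0^2
= 36 + 49 + 0
= 85


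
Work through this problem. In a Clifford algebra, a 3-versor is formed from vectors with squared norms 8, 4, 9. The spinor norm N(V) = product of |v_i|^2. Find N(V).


Spinor norm N(V) = |v1|^2 * |v2|^2 * ... * |v3|^2
= 8 * 4 * 9
Running product: 8, 32, 288
N(V) = 288


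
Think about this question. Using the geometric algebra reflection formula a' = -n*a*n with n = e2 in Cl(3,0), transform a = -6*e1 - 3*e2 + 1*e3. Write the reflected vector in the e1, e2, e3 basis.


Reflection formula: a' = -n*a*n, with n = e2 (unit vector, n^2 = 1).
For reflection through hyperplane perp to e2:
The component along e2 flips sign, others stay.
a = (-6, -3, 1)
a' = (-6, 3, 1)
a' = -6*e1 + 3*e2 + 1*e3


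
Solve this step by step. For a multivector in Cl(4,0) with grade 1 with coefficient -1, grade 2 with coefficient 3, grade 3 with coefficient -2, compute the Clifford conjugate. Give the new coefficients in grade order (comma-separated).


Clifford conjugate sign for grade k: (-1)^(k(k+1)/2)
Grade 1: (-1)^(1*2/2) = (-1)^1 = -1, coeff -1 -> 1
Grade 2: (-1)^(2*3/2) = (-1)^3 = -1, coeff 3 -> -3
Grade 3: (-1)^(3*4/2) = (-1)^6 = 1, coeff -2 -> -2
Conjugated coefficients: 1, -3, -2


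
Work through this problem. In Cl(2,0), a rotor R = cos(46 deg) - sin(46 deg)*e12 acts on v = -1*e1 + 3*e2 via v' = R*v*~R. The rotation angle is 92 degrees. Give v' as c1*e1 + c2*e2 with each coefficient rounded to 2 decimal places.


Rotor R = cos(46deg) - sin(46deg)*e12
Rotation angle theta = 2 * 46 = 92 degrees
v' = R*v*~R rotates v by theta.
cos(92deg) = -0.0349, sin(92deg) = 0.9994
v'_1 = -1*cos(92deg) - 3*sin(92deg)
= -1*(-0.0349) - 3*0.9994
= -2.96
v'_2 = -1*sin(92deg) + 3*cos(92deg)
= -1*0.9994 + 3*(-0.0349)
= -1.10
v' = -2.96*e1 - 1.10*e2


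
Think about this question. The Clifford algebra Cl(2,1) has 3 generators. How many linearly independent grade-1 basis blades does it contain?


Number of grade-k basis blades in Cl(p,q) with n = p + q is C(n, k).
n = 2 + 1 = 3
C(3, 1) = 3! / (1! * 2!)
= 6 / (1 * 2)
= 3


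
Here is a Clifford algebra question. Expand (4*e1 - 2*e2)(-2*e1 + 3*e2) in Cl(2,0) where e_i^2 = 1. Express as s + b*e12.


Expand: (4*e1 - 2*e2)(-2*e1 + 3*e2)
= 4*(-2)*e1e1 + 4*3*e1e2 + (-2)*(-2)*e2e1 + (-2)*3*e2e2
Using e1^2 = e2^2 = 1, e2e1 = -e1e2:
Scalar part s = 4*(-2) + (-2)*3 = -8 + (-6) = -14
Bivector part b = 4*3 - (-2)*(-2) = 12 - 4 = 8
uv = -14 + 8*e12


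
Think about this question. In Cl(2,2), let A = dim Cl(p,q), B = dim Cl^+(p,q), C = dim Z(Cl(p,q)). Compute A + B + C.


n = 2 + 2 = 4
Total dim = 2^4 = 16
Even subalgebra dim = 2^3 = 8
n is even, so center dim = 1
Sum = 16 + 8 + 1 = 25


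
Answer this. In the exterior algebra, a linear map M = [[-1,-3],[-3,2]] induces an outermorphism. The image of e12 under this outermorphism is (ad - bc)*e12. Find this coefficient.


The outermorphism of a linear map f sends e1^e2 to f(e1)^f(e2).
f(e1) = -1*e1 - 3*e2
f(e2) = -3*e1 + 2*e2
f(e1) ^ f(e2) = (-1*e1 - 3*e2) ^ (-3*e1 + 2*e2)
= (-1)*2*e12 + (-3)*(-3)*e21
= (-2 - 9)*e12
= -11*e12
Coefficient = -11


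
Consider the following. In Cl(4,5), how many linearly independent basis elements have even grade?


Even subalgebra dimension = 2^(n-1)
n = 4 + 5 = 9
2^(9 - 1) = 2^8 = 256
Verification: sum of C(9,k) for even k = 1 + 36 + 126 + 84 + 9 = 256
Result = 256


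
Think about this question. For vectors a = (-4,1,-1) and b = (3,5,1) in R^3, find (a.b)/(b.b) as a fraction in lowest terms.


Projection coefficient = (a . b) / (b . b)
a . b = (-4)*3 + 1*5 + (-1)*1
= -12 + 5 + (-1) = -8
b . b = 3^2 + 5^2 + 1^2
= 9 + 25 + 1 = 35
Coefficient = -8/35
In lowest terms: -8/35


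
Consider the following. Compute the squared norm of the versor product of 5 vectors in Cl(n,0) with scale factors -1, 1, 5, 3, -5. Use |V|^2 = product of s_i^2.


Each vector v_i has |v_i|^2 = s_i^2
Squared scales: (-1)^2 = 1, 1^2 = 1, 5^2 = 25, 3^2 = 9, (-5)^2 = 25
|V|^2 = 1 * 1 * 25 * 9 * 25
= 5625


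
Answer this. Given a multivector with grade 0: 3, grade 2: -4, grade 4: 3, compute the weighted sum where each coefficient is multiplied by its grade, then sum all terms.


Grade-weighted sum = sum of grade_k * coefficient_k
0*3 = 0
2*(-4) = -8
4*3 = 12
Total = 0 + (-8) + 12 = 4


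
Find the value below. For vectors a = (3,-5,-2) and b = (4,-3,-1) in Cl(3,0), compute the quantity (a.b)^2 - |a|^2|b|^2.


a . b = 3*4 + (-5)*(-3) + (-2)*(-1)
= 12 + 15 + 2 = 29
|a|^2 = 3^2 + (-5)^2 + (-2)^2 = 38
|b|^2 = 4^2 + (-3)^2 + (-1)^2 = 26
(a.b)^2 = 29^2 = 841
|a|^2 * |b|^2 = 38 * 26 = 988
Result = 841 - 988 = -147


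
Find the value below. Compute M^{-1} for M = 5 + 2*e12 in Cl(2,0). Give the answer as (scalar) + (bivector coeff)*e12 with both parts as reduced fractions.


M = 5 + 2*e12, where e12^2 = -1.
Since M commutes with its reverse ~M = a - b*e12, M * ~M = a^2 - b^2*e12^2 = a^2 + b^2.
So M^{-1} = ~M / (a^2 + b^2) = (a - b*e12)/(a^2 + b^2).
a^2 + b^2 = 25 + 4 = 29
Scalar part = 5/29 = 5/29
Bivector coeff = -2/29 = -2/29
M^{-1} = 5/29 - 2/29*e12


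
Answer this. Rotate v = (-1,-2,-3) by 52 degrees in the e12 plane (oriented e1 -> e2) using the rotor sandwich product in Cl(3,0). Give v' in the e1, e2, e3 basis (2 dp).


Rotor R = cos(26deg) - sin(26deg)*e12
Rotation angle theta = 2 * 26 = 52 degrees in the e12 plane (e1 -> e2).
The component perpendicular to the plane (e3) is invariant: v'_3 = v3 = -3.00
cos(52deg) = 0.6157, sin(52deg) = 0.7880
v'_1 = v1*cos(theta) - v2*sin(theta) = -1*0.6157 - (-2)*0.7880 = 0.96
v'_2 = v1*sin(theta) + v2*cos(theta) = -1*0.7880 + (-2)*0.6157 = -2.02
v' = 0.96*e1 - 2.02*e2 - 3.00*e3


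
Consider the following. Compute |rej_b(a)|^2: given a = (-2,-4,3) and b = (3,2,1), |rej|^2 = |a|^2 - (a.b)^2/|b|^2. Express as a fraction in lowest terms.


|a|^2 = (-2)^2 + (-4)^2 + 3^2 = 29
|b|^2 = 3^2 + 2^2 + 1^2 = 14
a . b = (-2)*3 + (-4)*2 + 3*1 = -11
(a.b)^2 = (-11)^2 = 121
|rej|^2 = 29 - 121/14
= (406 - 121)/14
= 285/14
In lowest terms: 285/14


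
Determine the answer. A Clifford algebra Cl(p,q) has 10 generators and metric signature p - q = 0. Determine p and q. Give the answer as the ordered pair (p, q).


We need p + q = 10 and p - q = 0.
Adding: 2p = 10 + 0 = 10, so p = 5.
Then q = 10 - 5 = 5.
(p, q) = (5, 5)


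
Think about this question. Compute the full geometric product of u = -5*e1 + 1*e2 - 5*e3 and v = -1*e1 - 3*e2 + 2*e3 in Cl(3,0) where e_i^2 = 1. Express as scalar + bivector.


In Cl(3,0): e_i^2 = 1, e_ie_j = -e_je_i for i != j.
Scalar part = u . v = (-5)*(-1) + 1*(-3) + (-5)*2
= 5 + (-3) + (-10) = -8
e12 coeff = (-5)*(-3) - 1*(-1) = 15 - (-1) = 16
e13 coeff = (-5)*2 - (-5)*(-1) = -10 - 5 = -15
e23 coeff = 1*2 - (-5)*(-3) = 2 - 15 = -13
uv = -8 + 16*e12 - 15*e13 - 13*e23


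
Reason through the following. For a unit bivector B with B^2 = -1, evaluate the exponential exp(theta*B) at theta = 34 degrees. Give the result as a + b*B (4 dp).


For a unit bivector B with B^2 = -1, the exponential series gives
e^(theta*B) = cos(theta) + sin(theta)*B (the GA analogue of Euler's formula).
theta = 34 degrees = 0.593412 rad
cos(34 deg) = 0.8290
sin(34 deg) = 0.5592
exp(theta*B) = 0.8290 + 0.5592*B


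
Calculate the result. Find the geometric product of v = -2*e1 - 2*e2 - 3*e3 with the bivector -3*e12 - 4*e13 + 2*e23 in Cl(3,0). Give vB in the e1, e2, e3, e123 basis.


vB has grade-1 (vector) and grade-3 (trivector) parts: vB = (v _| B) + (v ^ B).
Vector part <vB>_1:
  e1: -v2*b12 - v3*b13 = -(-2)*(-3) - (-3)*(-4) = -18
  e2: v1*b12 - v3*b23 = (-2)*(-3) - (-3)*(2) = 12
  e3: v1*b13 + v2*b23 = (-2)*(-4) + (-2)*(2) = 4
Trivector part <vB>_3:
  e123: v1*b23 - v2*b13 + v3*b12 = (-2)*(2) - (-2)*(-4) + (-3)*(-3) = -3
vB = -18*e1 + 12*e2 + 4*e3 - 3*e123


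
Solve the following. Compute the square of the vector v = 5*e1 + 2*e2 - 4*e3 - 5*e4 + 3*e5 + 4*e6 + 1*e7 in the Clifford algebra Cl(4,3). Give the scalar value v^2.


v^2 = sum of c_i^2 * e_i^2
Positive signature terms (e_i^2 = +1): 5^2 + 2^2 + (-4)^2 + (-5)^2 = 70
Negative signature terms (e_j^2 = -1): 3^2 + 4^2 + 1^2 = 26
v^2 = 70 - 26 = 44


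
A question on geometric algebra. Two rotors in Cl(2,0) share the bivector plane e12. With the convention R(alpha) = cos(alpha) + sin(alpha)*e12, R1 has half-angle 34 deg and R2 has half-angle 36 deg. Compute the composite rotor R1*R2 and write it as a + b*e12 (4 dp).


Same-plane rotors commute and their half-angles add:
R1*R2 = cos(a1 + a2) + sin(a1 + a2)*e12.
a1 + a2 = 34 + 36 = 70 deg
cos(70 deg) = 0.3420
sin(70 deg) = 0.9397
R1*R2 = 0.3420 + 0.9397*e12


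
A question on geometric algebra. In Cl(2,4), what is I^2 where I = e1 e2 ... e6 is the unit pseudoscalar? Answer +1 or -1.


The pseudoscalar I = e1...e_n (product of all n generators) of Cl(p,q) satisfies I^2 = (-1)^(q + n(n-1)/2).
p = 2, q = 4, n = p + q = 6
n(n-1)/2 = 6 * 5 / 2 = 15
Exponent = q + n(n-1)/2 = 4 + 15 = 19
I^2 = (-1)^19 = -1


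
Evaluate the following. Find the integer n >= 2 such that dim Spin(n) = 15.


dim Spin(n) = dim so(n) = n(n-1)/2.
Solve n(n-1)/2 = 15, i.e. n^2 - n - 30 = 0.
Discriminant = 1 + 8*15 = 121
n = (1 + sqrt(121))/2 = (1 + 11)/2 = 6


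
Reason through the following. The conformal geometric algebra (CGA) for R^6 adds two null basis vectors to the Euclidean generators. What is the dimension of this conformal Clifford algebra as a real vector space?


The conformal model of R^6 uses Cl(7,1): the 6 Euclidean generators plus two extra orthogonal generators e+ (e+^2 = +1) and e- (e-^2 = -1), from which the null vectors e0, einf are built.
Number of generators m = 6 + 2 = 8.
dim Cl(p,q) = 2^m = 2^8 = 256


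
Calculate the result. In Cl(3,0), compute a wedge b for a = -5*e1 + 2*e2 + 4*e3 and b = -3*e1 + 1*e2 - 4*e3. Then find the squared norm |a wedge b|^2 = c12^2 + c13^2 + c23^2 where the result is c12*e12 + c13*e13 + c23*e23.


a wedge b = (a1*b2 - a2*b1)*e12 + (a1*b3 - a3*b1)*e13 + (a2*b3 - a3*b2)*e23
e12 coeff: (-5)*1 - 2*(-3) = -5 - (-6) = 1
e13 coeff: (-5)*(-4) - 4*(-3) = 20 - (-12) = 32
e23 coeff: 2*(-4) - 4*1 = -8 - 4 = -12
|a wedge b|^2 = 1^2 + 32^2 + (-12)^2
= 1 + 1024 + 144
= 1169


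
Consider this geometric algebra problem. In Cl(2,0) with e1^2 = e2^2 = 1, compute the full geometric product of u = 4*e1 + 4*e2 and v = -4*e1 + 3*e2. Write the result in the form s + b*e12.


Expand: (4*e1 + 4*e2)(-4*e1 + 3*e2)
= 4*(-4)*e1e1 + 4*3*e1e2 + 4*(-4)*e2e1 + 4*3*e2e2
Using e1^2 = e2^2 = 1, e2e1 = -e1e2:
Scalar part s = 4*(-4) + 4*3 = -16 + 12 = -4
Bivector part b = 4*3 - 4*(-4) = 12 - (-16) = 28
uv = -4 + 28*e12


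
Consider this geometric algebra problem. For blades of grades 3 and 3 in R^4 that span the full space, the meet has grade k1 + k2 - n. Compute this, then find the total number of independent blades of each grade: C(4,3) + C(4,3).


Meet grade = grade(A) + grade(B) - n
= 3 + 3 - 4 = 2
C(4,3) = 4
C(4,3) = 4
dim_A + dim_B = 4 + 4 = 8


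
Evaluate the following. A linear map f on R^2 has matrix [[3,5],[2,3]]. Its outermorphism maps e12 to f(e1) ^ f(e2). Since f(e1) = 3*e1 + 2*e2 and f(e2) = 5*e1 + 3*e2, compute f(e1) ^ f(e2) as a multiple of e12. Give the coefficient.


The outermorphism of a linear map f sends e1^e2 to f(e1)^f(e2).
f(e1) = 3*e1 + 2*e2
f(e2) = 5*e1 + 3*e2
f(e1) ^ f(e2) = (3*e1 + 2*e2) ^ (5*e1 + 3*e2)
= 3*3*e12 + 2*5*e21
= (9 - 10)*e12
= -1*e12
Coefficient = -1


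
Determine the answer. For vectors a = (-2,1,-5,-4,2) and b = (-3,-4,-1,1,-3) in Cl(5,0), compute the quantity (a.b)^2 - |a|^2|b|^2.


a . b = (-2)*(-3) + 1*(-4) + (-5)*(-1) + (-4)*1 + 2*(-3)
= 6 + (-4) + 5 + (-4) + (-6) = -3
|a|^2 = (-2)^2 + 1^2 + (-5)^2 + (-4)^2 + 2^2 = 50
|b|^2 = (-3)^2 + (-4)^2 + (-1)^2 + 1^2 + (-3)^2 = 36
(a.b)^2 = (-3)^2 = 9
|a|^2 * |b|^2 = 50 * 36 = 1800
Result = 9 - 1800 = -1791


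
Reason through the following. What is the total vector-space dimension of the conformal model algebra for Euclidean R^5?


The conformal model of R^5 uses Cl(6,1): the 5 Euclidean generators plus two extra orthogonal generators e+ (e+^2 = +1) and e- (e-^2 = -1), from which the null vectors e0, einf are built.
Number of generators m = 5 + 2 = 7.
dim Cl(p,q) = 2^m = 2^7 = 128


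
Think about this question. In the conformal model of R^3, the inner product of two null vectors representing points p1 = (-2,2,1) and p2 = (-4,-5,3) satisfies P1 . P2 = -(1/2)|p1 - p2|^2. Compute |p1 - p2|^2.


p1 - p2 = (2, 7, -2)
|p1 - p2|^2 = 2^2 + 7^2 + (-2)^2
= 4 + 49 + 4
= 57


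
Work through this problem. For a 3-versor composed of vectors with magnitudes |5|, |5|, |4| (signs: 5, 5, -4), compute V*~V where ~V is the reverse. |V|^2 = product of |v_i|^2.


Each vector v_i has |v_i|^2 = s_i^2
Squared scales: 5^2 = 25, 5^2 = 25, (-4)^2 = 16
|V|^2 = 25 * 25 * 16
= 10000


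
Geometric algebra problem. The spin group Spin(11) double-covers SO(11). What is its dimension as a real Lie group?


Spin(n) double-covers SO(n); both have Lie algebra so(n) of dimension n(n-1)/2.
n = 11
n(n-1) = 11 * 10 = 110
dim Spin(11) = 110/2 = 55


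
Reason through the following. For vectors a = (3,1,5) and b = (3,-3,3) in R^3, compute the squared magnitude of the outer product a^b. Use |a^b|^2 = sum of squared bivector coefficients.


a wedge b = (a1*b2 - a2*b1)*e12 + (a1*b3 - a3*b1)*e13 + (a2*b3 - a3*b2)*e23
e12 coeff: 3*(-3) - 1*3 = -9 - 3 = -12
e13 coeff: 3*3 - 5*3 = 9 - 15 = -6
e23 coeff: 1*3 - 5*(-3) = 3 - (-15) = 18
|a wedge b|^2 = (-12)^2 + (-6)^2 + 18^2
= 144 + 36 + 324
= 504


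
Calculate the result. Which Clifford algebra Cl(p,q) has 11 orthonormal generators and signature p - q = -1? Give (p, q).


We need p + q = 11 and p - q = -1.
Adding: 2p = 11 + (-1) = 10, so p = 5.
Then q = 11 - 5 = 6.
(p, q) = (5, 6)


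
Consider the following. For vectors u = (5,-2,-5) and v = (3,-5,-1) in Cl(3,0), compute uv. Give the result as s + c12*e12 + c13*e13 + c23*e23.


In Cl(3,0): e_i^2 = 1, e_ie_j = -e_je_i for i != j.
Scalar part = u . v = 5*3 + (-2)*(-5) + (-5)*(-1)
= 15 + 10 + 5 = 30
e12 coeff = 5*(-5) - (-2)*3 = -25 - (-6) = -19
e13 coeff = 5*(-1) - (-5)*3 = -5 - (-15) = 10
e23 coeff = (-2)*(-1) - (-5)*(-5) = 2 - 25 = -23
uv = 30 - 19*e12 + 10*e13 - 23*e23


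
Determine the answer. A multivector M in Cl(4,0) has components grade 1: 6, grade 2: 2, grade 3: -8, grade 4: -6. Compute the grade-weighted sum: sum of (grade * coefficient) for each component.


Grade-weighted sum = sum of grade_k * coefficient_k
1*6 = 6
2*2 = 4
3*(-8) = -24
4*(-6) = -24
Total = 6 + 4 + (-24) + (-24) = -38


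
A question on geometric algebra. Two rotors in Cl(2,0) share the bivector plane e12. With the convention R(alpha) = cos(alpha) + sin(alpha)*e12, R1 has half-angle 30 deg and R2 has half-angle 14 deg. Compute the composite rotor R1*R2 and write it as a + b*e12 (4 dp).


Same-plane rotors commute and their half-angles add:
R1*R2 = cos(a1 + a2) + sin(a1 + a2)*e12.
a1 + a2 = 30 + 14 = 44 deg
cos(44 deg) = 0.7193
sin(44 deg) = 0.6947
R1*R2 = 0.7193 + 0.6947*e12


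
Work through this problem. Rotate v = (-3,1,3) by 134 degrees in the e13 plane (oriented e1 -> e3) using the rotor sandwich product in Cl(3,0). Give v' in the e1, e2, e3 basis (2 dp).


Rotor R = cos(67deg) - sin(67deg)*e13
Rotation angle theta = 2 * 67 = 134 degrees in the e13 plane (e1 -> e3).
The component perpendicular to the plane (e2) is invariant: v'_2 = v2 = 1.00
cos(134deg) = -0.6947, sin(134deg) = 0.7193
v'_1 = v1*cos(theta) - v3*sin(theta) = -3*(-0.6947) - 3*0.7193 = -0.07
v'_3 = v1*sin(theta) + v3*cos(theta) = -3*0.7193 + 3*(-0.6947) = -4.24
v' = -0.07*e1 + 1.00*e2 - 4.24*e3


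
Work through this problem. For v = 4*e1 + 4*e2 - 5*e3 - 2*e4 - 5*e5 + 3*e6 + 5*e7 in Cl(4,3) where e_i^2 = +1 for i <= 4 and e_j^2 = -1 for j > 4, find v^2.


v^2 = sum of c_i^2 * e_i^2
Positive signature terms (e_i^2 = +1): 4^2 + 4^2 + (-5)^2 + (-2)^2 = 61
Negative signature terms (e_j^2 = -1): (-5)^2 + 3^2 + 5^2 = 59
v^2 = 61 - 59 = 2


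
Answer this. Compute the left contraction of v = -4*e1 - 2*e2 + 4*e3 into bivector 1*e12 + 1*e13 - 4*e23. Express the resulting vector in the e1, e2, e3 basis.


Left contraction v _| B = <vB>_1 (grade-1 part of the geometric product vB).
Using e1_|e12 = e2, e2_|e12 = -e1, e1_|e13 = e3, e3_|e13 = -e1, e2_|e23 = e3, e3_|e23 = -e2:
e1 coeff: -v2*b12 - v3*b13 = -(-2)*(1) - (4)*(1) = -2
e2 coeff: v1*b12 - v3*b23 = (-4)*(1) - (4)*(-4) = 12
e3 coeff: v1*b13 + v2*b23 = (-4)*(1) + (-2)*(-4) = 4
v _| B = -2*e1 + 12*e2 + 4*e3


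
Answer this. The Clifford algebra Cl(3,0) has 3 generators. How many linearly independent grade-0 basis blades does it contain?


Number of grade-k basis blades in Cl(p,q) with n = p + q is C(n, k).
n = 3 + 0 = 3
C(3, 0) = 3! / (0! * 3!)
= 6 / (1 * 6)
= 1


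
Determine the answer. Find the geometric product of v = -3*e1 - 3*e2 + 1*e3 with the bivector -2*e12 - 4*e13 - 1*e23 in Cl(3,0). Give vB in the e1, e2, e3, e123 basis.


vB has grade-1 (vector) and grade-3 (trivector) parts: vB = (v _| B) + (v ^ B).
Vector part <vB>_1:
  e1: -v2*b12 - v3*b13 = -(-3)*(-2) - (1)*(-4) = -2
  e2: v1*b12 - v3*b23 = (-3)*(-2) - (1)*(-1) = 7
  e3: v1*b13 + v2*b23 = (-3)*(-4) + (-3)*(-1) = 15
Trivector part <vB>_3:
  e123: v1*b23 - v2*b13 + v3*b12 = (-3)*(-1) - (-3)*(-4) + (1)*(-2) = -11
vB = -2*e1 + 7*e2 + 15*e3 - 11*e123


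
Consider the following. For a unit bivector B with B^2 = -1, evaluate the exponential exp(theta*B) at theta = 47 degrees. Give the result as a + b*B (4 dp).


For a unit bivector B with B^2 = -1, the exponential series gives
e^(theta*B) = cos(theta) + sin(theta)*B (the GA analogue of Euler's formula).
theta = 47 degrees = 0.820305 rad
cos(47 deg) = 0.6820
sin(47 deg) = 0.7314
exp(theta*B) = 0.6820 + 0.7314*B


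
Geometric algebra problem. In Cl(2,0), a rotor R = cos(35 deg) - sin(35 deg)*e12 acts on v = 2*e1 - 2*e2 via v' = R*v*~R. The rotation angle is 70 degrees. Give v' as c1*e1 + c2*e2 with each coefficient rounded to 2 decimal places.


Rotor R = cos(35deg) - sin(35deg)*e12
Rotation angle theta = 2 * 35 = 70 degrees
v' = R*v*~R rotates v by theta.
cos(70deg) = 0.3420, sin(70deg) = 0.9397
v'_1 = 2*cos(70deg) - (-2)*sin(70deg)
= 2*0.3420 - (-2)*0.9397
= 2.56
v'_2 = 2*sin(70deg) + (-2)*cos(70deg)
= 2*0.9397 + (-2)*0.3420
= 1.20
v' = 2.56*e1 + 1.20*e2


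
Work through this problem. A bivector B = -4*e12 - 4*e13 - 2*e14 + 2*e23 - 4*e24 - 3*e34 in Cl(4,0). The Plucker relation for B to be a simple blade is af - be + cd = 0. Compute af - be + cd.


Plucker relation: af - be + cd
a*f = (-4)*(-3) = 12
b*e = (-4)*(-4) = 16
c*d = (-2)*2 = -4
af - be + cd = 12 - 16 + (-4)
= -8


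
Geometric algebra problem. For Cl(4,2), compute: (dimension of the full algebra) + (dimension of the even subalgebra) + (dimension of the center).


n = 4 + 2 = 6
Total dim = 2^6 = 64
Even subalgebra dim = 2^5 = 32
n is even, so center dim = 1
Sum = 64 + 32 + 1 = 97


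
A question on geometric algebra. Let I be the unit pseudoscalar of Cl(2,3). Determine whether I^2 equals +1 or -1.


The pseudoscalar I = e1...e_n (product of all n generators) of Cl(p,q) satisfies I^2 = (-1)^(q + n(n-1)/2).
p = 2, q = 3, n = p + q = 5
n(n-1)/2 = 5 * 4 / 2 = 10
Exponent = q + n(n-1)/2 = 3 + 10 = 13
I^2 = (-1)^13 = -1


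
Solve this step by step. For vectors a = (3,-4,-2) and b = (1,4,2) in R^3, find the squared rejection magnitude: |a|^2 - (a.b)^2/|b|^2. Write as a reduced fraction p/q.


|a|^2 = 3^2 + (-4)^2 + (-2)^2 = 29
|b|^2 = 1^2 + 4^2 + 2^2 = 21
a . b = 3*1 + (-4)*4 + (-2)*2 = -17
(a.b)^2 = (-17)^2 = 289
|rej|^2 = 29 - 289/21
= (609 - 289)/21
= 320/21
In lowest terms: 320/21


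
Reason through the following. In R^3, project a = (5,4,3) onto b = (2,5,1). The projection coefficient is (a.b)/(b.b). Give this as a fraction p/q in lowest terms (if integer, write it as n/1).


Projection coefficient = (a . b) / (b . b)
a . b = 5*2 + 4*5 + 3*1
= 10 + 20 + 3 = 33
b . b = 2^2 + 5^2 + 1^2
= 4 + 25 + 1 = 30
Coefficient = 33/30
In lowest terms: 11/10


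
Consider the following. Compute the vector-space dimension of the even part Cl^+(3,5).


Even subalgebra dimension = 2^(n-1)
n = 3 + 5 = 8
2^(8 - 1) = 2^7 = 128
Verification: sum of C(8,k) for even k = 1 + 28 + 70 + 28 + 1 = 128
Result = 128


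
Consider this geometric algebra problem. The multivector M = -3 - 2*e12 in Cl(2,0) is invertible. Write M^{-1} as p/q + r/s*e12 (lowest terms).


M = -3 - 2*e12, where e12^2 = -1.
Since M commutes with its reverse ~M = a - b*e12, M * ~M = a^2 - b^2*e12^2 = a^2 + b^2.
So M^{-1} = ~M / (a^2 + b^2) = (a - b*e12)/(a^2 + b^2).
a^2 + b^2 = 9 + 4 = 13
Scalar part = -3/13 = -3/13
Bivector coeff = 2/13 = 2/13
M^{-1} = -3/13 + 2/13*e12


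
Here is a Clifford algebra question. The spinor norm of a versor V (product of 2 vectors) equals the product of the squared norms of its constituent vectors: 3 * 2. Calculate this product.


Spinor norm N(V) = |v1|^2 * |v2|^2 * ... * |v2|^2
= 3 * 2
Running product: 3, 6
N(V) = 6


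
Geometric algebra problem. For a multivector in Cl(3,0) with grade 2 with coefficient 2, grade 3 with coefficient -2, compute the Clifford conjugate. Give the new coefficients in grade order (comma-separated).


Clifford conjugate sign for grade k: (-1)^(k(k+1)/2)
Grade 2: (-1)^(2*3/2) = (-1)^3 = -1, coeff 2 -> -2
Grade 3: (-1)^(3*4/2) = (-1)^6 = 1, coeff -2 -> -2
Conjugated coefficients: -2, -2


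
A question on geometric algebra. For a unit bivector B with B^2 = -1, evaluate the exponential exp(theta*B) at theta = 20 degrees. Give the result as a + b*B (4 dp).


For a unit bivector B with B^2 = -1, the exponential series gives
e^(theta*B) = cos(theta) + sin(theta)*B (the GA analogue of Euler's formula).
theta = 20 degrees = 0.349066 rad
cos(20 deg) = 0.9397
sin(20 deg) = 0.3420
exp(theta*B) = 0.9397 + 0.3420*B


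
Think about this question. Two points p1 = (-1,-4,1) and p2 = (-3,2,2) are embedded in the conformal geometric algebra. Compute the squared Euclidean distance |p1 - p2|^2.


p1 - p2 = (2, -6, -1)
|p1 - p2|^2 = 2^2 + (-6)^2 + (-1)^2
= 4 + 36 + 1
= 41
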